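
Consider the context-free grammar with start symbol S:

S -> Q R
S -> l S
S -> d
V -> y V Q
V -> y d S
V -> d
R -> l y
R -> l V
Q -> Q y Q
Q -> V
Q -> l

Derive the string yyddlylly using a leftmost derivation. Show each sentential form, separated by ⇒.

S ⇒ QR   [S -> Q R]
QR ⇒ QyQR   [Q -> Q y Q]
QyQR ⇒ VyQR   [Q -> V]
VyQR ⇒ yVQyQR   [V -> y V Q]
yVQyQR ⇒ yydSQyQR   [V -> y d S]
yydSQyQR ⇒ yyddQyQR   [S -> d]
yyddQyQR ⇒ yyddlyQR   [Q -> l]
yyddlyQR ⇒ yyddlylR   [Q -> l]
yyddlylR ⇒ yyddlylly   [R -> l y]

S⇒QR⇒QyQR⇒VyQR⇒yVQyQR⇒yydSQyQR⇒yyddQyQR⇒yyddlyQR⇒yyddlylR⇒yyddlylly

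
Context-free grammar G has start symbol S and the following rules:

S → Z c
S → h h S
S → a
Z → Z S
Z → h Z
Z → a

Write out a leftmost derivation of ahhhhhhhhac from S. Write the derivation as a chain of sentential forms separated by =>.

S => Zc => ZSc => aSc => ahhSc => ahhhhSc => ahhhhhhSc => ahhhhhhhhSc => ahhhhhhhhac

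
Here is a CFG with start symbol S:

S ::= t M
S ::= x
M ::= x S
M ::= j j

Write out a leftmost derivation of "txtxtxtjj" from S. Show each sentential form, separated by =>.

S => tM   [S ::= t M]
tM => txS   [M ::= x S]
txS => txtM   [S ::= t M]
txtM => txtxS   [M ::= x S]
txtxS => txtxtM   [S ::= t M]
txtxtM => txtxtxS   [M ::= x S]
txtxtxS => txtxtxtM   [S ::= t M]
txtxtxtM => txtxtxtjj   [M ::= j j]

S=>tM=>txS=>txtM=>txtxS=>txtxtM=>txtxtxS=>txtxtxtM=>txtxtxtjj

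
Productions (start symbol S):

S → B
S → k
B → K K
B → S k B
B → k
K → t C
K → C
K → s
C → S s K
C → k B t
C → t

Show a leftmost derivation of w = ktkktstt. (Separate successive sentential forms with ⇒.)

S ⇒ B ⇒ KK ⇒ CK ⇒ kBtK ⇒ kKKtK ⇒ ktCKtK ⇒ ktkBtKtK ⇒ ktkktKtK ⇒ ktkktstK ⇒ ktkktstC ⇒ ktkktstt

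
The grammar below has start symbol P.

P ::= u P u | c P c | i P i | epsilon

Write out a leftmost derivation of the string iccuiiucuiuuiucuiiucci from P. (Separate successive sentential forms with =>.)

P => iPi => icPci => iccPcci => iccuPucci => iccuiPiucci => iccuiiPiiucci => iccuiiuPuiiucci => iccuiiucPcuiiucci => iccuiiucuPucuiiucci => iccuiiucuiPiucuiiucci => iccuiiucuiuPuiucuiiucci => iccuiiucuiuuiucuiiucci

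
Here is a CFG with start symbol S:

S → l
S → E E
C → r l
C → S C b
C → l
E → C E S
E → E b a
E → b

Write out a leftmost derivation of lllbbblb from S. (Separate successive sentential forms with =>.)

S => EE   [S → E E]
EE => CESE   [E → C E S]
CESE => SCbESE   [C → S C b]
SCbESE => lCbESE   [S → l]
lCbESE => lSCbbESE   [C → S C b]
lSCbbESE => llCbbESE   [S → l]
llCbbESE => lllbbESE   [C → l]
lllbbESE => lllbbbSE   [E → b]
lllbbbSE => lllbbblE   [S → l]
lllbbblE => lllbbblb   [E → b]

S => EE => CESE => SCbESE => lCbESE => lSCbbESE => llCbbESE => lllbbESE => lllbbbSE => lllbbblE => lllbbblb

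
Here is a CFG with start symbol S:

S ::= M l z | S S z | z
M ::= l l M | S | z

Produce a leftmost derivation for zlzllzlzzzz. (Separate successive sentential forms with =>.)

S => SSz => MlzSz => zlzSz => zlzSSzz => zlzMlzSzz => zlzllMlzSzz => zlzllSlzSzz => zlzllzlzSzz => zlzllzlzzzz

S => SSz   [S ::= S S z]
SSz => MlzSz   [S ::= M l z]
MlzSz => zlzSz   [M ::= z]
zlzSz => zlzSSzz   [S ::= S S z]
zlzSSzz => zlzMlzSzz   [S ::= M l z]
zlzMlzSzz => zlzllMlzSzz   [M ::= l l M]
zlzllMlzSzz => zlzllSlzSzz   [M ::= S]
zlzllSlzSzz => zlzllzlzSzz   [S ::= z]
zlzllzlzSzz => zlzllzlzzzz   [S ::= z]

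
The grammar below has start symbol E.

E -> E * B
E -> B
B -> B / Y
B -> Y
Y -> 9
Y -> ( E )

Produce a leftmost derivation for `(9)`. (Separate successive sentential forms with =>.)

E=>B=>Y=>(E)=>(B)=>(Y)=>(9)

E => B   [E -> B]
B => Y   [B -> Y]
Y => (E)   [Y -> ( E )]
(E) => (B)   [E -> B]
(B) => (Y)   [B -> Y]
(Y) => (9)   [Y -> 9]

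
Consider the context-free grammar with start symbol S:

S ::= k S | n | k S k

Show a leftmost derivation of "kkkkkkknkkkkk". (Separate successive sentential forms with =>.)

S => kS   [S ::= k S]
kS => kkS   [S ::= k S]
kkS => kkkSk   [S ::= k S k]
kkkSk => kkkkSkk   [S ::= k S k]
kkkkSkk => kkkkkSkkk   [S ::= k S k]
kkkkkSkkk => kkkkkkSkkkk   [S ::= k S k]
kkkkkkSkkkk => kkkkkkkSkkkkk   [S ::= k S k]
kkkkkkkSkkkkk => kkkkkkknkkkkk   [S ::= n]

S => kS => kkS => kkkSk => kkkkSkk => kkkkkSkkk => kkkkkkSkkkk => kkkkkkkSkkkkk => kkkkkkknkkkkk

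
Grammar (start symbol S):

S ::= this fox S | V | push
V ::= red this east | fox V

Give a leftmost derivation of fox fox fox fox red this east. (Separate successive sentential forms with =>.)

S => V => fox V => fox fox V => fox fox fox V => fox fox fox fox V => fox fox fox fox red this east

S => V   [S ::= V]
V => fox V   [V ::= fox V]
fox V => fox fox V   [V ::= fox V]
fox fox V => fox fox fox V   [V ::= fox V]
fox fox fox V => fox fox fox fox V   [V ::= fox V]
fox fox fox fox V => fox fox fox fox red this east   [V ::= red this east]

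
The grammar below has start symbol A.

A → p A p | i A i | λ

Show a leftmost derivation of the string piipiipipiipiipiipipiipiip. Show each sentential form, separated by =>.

A=>pAp=>piAip=>piiAiip=>piipApiip=>piipiAipiip=>piipiiAiipiip=>piipiipApiipiip=>piipiipiAipiipiip=>piipiipipApipiipiip=>piipiipipiAipipiipiip=>piipiipipiiAiipipiipiip=>piipiipipiipApiipipiipiip=>piipiipipiipiAipiipipiipiip=>piipiipipiipiipiipipiipiip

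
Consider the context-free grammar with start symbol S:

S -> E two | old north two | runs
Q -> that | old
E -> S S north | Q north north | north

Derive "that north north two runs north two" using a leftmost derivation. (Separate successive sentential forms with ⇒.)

S ⇒ E two ⇒ S S north two ⇒ E two S north two ⇒ Q north north two S north two ⇒ that north north two S north two ⇒ that north north two runs north two

S ⇒ E two   [S -> E two]
E two ⇒ S S north two   [E -> S S north]
S S north two ⇒ E two S north two   [S -> E two]
E two S north two ⇒ Q north north two S north two   [E -> Q north north]
Q north north two S north two ⇒ that north north two S north two   [Q -> that]
that north north two S north two ⇒ that north north two runs north two   [S -> runs]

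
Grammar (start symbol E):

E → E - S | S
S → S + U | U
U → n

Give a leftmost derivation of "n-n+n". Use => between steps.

E => E-S => S-S => U-S => n-S => n-S+U => n-U+U => n-n+U => n-n+n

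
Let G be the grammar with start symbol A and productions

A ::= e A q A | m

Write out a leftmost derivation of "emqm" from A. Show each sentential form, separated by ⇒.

A ⇒ eAqA   [A ::= e A q A]
eAqA ⇒ emqA   [A ::= m]
emqA ⇒ emqm   [A ::= m]

A⇒eAqA⇒emqA⇒emqm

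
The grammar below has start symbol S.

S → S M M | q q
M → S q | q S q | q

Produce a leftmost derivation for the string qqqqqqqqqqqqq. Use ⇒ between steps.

S ⇒ SMM   [S → S M M]
SMM ⇒ SMMMM   [S → S M M]
SMMMM ⇒ qqMMMM   [S → q q]
qqMMMM ⇒ qqSqMMM   [M → S q]
qqSqMMM ⇒ qqqqqMMM   [S → q q]
qqqqqMMM ⇒ qqqqqqSqMM   [M → q S q]
qqqqqqSqMM ⇒ qqqqqqqqqMM   [S → q q]
qqqqqqqqqMM ⇒ qqqqqqqqqSqM   [M → S q]
qqqqqqqqqSqM ⇒ qqqqqqqqqqqqM   [S → q q]
qqqqqqqqqqqqM ⇒ qqqqqqqqqqqqq   [M → q]

S ⇒ SMM ⇒ SMMMM ⇒ qqMMMM ⇒ qqSqMMM ⇒ qqqqqMMM ⇒ qqqqqqSqMM ⇒ qqqqqqqqqMM ⇒ qqqqqqqqqSqM ⇒ qqqqqqqqqqqqM ⇒ qqqqqqqqqqqqq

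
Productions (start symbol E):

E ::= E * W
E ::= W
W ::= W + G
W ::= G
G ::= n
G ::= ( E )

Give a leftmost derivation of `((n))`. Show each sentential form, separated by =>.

E => W => G => (E) => (W) => (G) => ((E)) => ((W)) => ((G)) => ((n))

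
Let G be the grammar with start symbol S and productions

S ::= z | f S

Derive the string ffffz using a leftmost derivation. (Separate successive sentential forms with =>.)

S => fS   [S ::= f S]
fS => ffS   [S ::= f S]
ffS => fffS   [S ::= f S]
fffS => ffffS   [S ::= f S]
ffffS => ffffz   [S ::= z]

S=>fS=>ffS=>fffS=>ffffS=>ffffz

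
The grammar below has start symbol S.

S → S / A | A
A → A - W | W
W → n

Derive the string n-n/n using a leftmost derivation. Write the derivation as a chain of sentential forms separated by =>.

S => S/A => A/A => A-W/A => W-W/A => n-W/A => n-n/A => n-n/W => n-n/n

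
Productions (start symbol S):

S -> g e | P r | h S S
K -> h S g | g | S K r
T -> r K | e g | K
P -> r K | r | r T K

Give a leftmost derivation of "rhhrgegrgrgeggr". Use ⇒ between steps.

S ⇒ Pr   [S -> P r]
Pr ⇒ rTKr   [P -> r T K]
rTKr ⇒ rKKr   [T -> K]
rKKr ⇒ rhSgKr   [K -> h S g]
rhSgKr ⇒ rhhSSgKr   [S -> h S S]
rhhSSgKr ⇒ rhhPrSgKr   [S -> P r]
rhhPrSgKr ⇒ rhhrTKrSgKr   [P -> r T K]
rhhrTKrSgKr ⇒ rhhrKKrSgKr   [T -> K]
rhhrKKrSgKr ⇒ rhhrSKrKrSgKr   [K -> S K r]
rhhrSKrKrSgKr ⇒ rhhrgeKrKrSgKr   [S -> g e]
rhhrgeKrKrSgKr ⇒ rhhrgegrKrSgKr   [K -> g]
rhhrgegrKrSgKr ⇒ rhhrgegrgrSgKr   [K -> g]
rhhrgegrgrSgKr ⇒ rhhrgegrgrgegKr   [S -> g e]
rhhrgegrgrgegKr ⇒ rhhrgegrgrgeggr   [K -> g]

S ⇒ Pr ⇒ rTKr ⇒ rKKr ⇒ rhSgKr ⇒ rhhSSgKr ⇒ rhhPrSgKr ⇒ rhhrTKrSgKr ⇒ rhhrKKrSgKr ⇒ rhhrSKrKrSgKr ⇒ rhhrgeKrKrSgKr ⇒ rhhrgegrKrSgKr ⇒ rhhrgegrgrSgKr ⇒ rhhrgegrgrgegKr ⇒ rhhrgegrgrgeggr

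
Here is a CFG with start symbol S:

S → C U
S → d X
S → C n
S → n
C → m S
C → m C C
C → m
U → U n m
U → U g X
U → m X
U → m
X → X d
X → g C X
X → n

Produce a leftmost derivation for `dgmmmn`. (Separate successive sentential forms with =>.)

S => dX   [S → d X]
dX => dgCX   [X → g C X]
dgCX => dgmCCX   [C → m C C]
dgmCCX => dgmmCX   [C → m]
dgmmCX => dgmmmX   [C → m]
dgmmmX => dgmmmn   [X → n]

S=>dX=>dgCX=>dgmCCX=>dgmmCX=>dgmmmX=>dgmmmn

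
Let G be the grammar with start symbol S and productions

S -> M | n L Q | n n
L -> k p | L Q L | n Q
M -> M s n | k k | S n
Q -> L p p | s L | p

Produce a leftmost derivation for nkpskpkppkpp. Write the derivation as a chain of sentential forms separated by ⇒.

S⇒nLQ⇒nLQLQ⇒nLQLQLQ⇒nkpQLQLQ⇒nkpsLLQLQ⇒nkpskpLQLQ⇒nkpskpkpQLQ⇒nkpskpkppLQ⇒nkpskpkppkpQ⇒nkpskpkppkpp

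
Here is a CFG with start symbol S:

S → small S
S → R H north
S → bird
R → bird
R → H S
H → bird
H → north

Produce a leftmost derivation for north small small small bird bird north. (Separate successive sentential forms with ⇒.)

S ⇒ R H north   [S → R H north]
R H north ⇒ H S H north   [R → H S]
H S H north ⇒ north S H north   [H → north]
north S H north ⇒ north small S H north   [S → small S]
north small S H north ⇒ north small small S H north   [S → small S]
north small small S H north ⇒ north small small small S H north   [S → small S]
north small small small S H north ⇒ north small small small bird H north   [S → bird]
north small small small bird H north ⇒ north small small small bird bird north   [H → bird]

S ⇒ R H north ⇒ H S H north ⇒ north S H north ⇒ north small S H north ⇒ north small small S H north ⇒ north small small small S H north ⇒ north small small small bird H north ⇒ north small small small bird bird north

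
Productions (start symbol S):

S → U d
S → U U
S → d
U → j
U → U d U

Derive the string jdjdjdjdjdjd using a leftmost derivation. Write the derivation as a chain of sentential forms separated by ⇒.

S⇒Ud⇒UdUd⇒UdUdUd⇒UdUdUdUd⇒UdUdUdUdUd⇒jdUdUdUdUd⇒jdUdUdUdUdUd⇒jdjdUdUdUdUd⇒jdjdjdUdUdUd⇒jdjdjdjdUdUd⇒jdjdjdjdjdUd⇒jdjdjdjdjdjd

S ⇒ Ud   [S → U d]
Ud ⇒ UdUd   [U → U d U]
UdUd ⇒ UdUdUd   [U → U d U]
UdUdUd ⇒ UdUdUdUd   [U → U d U]
UdUdUdUd ⇒ UdUdUdUdUd   [U → U d U]
UdUdUdUdUd ⇒ jdUdUdUdUd   [U → j]
jdUdUdUdUd ⇒ jdUdUdUdUdUd   [U → U d U]
jdUdUdUdUdUd ⇒ jdjdUdUdUdUd   [U → j]
jdjdUdUdUdUd ⇒ jdjdjdUdUdUd   [U → j]
jdjdjdUdUdUd ⇒ jdjdjdjdUdUd   [U → j]
jdjdjdjdUdUd ⇒ jdjdjdjdjdUd   [U → j]
jdjdjdjdjdUd ⇒ jdjdjdjdjdjd   [U → j]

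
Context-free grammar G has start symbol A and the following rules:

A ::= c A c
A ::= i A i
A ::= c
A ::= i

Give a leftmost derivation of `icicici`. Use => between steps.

A => iAi => icAci => iciAici => icicici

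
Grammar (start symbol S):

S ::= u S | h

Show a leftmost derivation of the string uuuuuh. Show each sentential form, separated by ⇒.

S ⇒ uS ⇒ uuS ⇒ uuuS ⇒ uuuuS ⇒ uuuuuS ⇒ uuuuuh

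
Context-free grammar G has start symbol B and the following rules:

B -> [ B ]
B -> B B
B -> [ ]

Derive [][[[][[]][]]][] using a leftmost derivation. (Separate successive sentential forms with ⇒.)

B ⇒ BB   [B -> B B]
BB ⇒ []B   [B -> [ ]]
[]B ⇒ []BB   [B -> B B]
[]BB ⇒ [][B]B   [B -> [ B ]]
[][B]B ⇒ [][[B]]B   [B -> [ B ]]
[][[B]]B ⇒ [][[BB]]B   [B -> B B]
[][[BB]]B ⇒ [][[BBB]]B   [B -> B B]
[][[BBB]]B ⇒ [][[[]BB]]B   [B -> [ ]]
[][[[]BB]]B ⇒ [][[[][B]B]]B   [B -> [ B ]]
[][[[][B]B]]B ⇒ [][[[][[]]B]]B   [B -> [ ]]
[][[[][[]]B]]B ⇒ [][[[][[]][]]]B   [B -> [ ]]
[][[[][[]][]]]B ⇒ [][[[][[]][]]][]   [B -> [ ]]

B ⇒ BB ⇒ []B ⇒ []BB ⇒ [][B]B ⇒ [][[B]]B ⇒ [][[BB]]B ⇒ [][[BBB]]B ⇒ [][[[]BB]]B ⇒ [][[[][B]B]]B ⇒ [][[[][[]]B]]B ⇒ [][[[][[]][]]]B ⇒ [][[[][[]][]]][]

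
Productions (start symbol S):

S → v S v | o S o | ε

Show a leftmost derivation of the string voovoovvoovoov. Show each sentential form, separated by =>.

S => vSv => voSov => vooSoov => voovSvoov => voovoSovoov => voovooSoovoov => voovoovSvoovoov => voovoovvoovoov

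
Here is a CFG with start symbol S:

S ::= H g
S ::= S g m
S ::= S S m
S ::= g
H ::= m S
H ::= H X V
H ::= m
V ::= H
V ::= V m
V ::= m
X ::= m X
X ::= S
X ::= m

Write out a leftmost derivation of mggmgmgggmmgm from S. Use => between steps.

S => SSm => SSmSm => HgSmSm => mSgSmSm => mSgmgSmSm => mSgmgmgSmSm => mggmgmgSmSm => mggmgmgSgmmSm => mggmgmgggmmSm => mggmgmgggmmgm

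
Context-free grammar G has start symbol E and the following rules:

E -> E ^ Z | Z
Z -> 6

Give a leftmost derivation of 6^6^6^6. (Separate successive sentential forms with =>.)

E=>E^Z=>E^Z^Z=>E^Z^Z^Z=>Z^Z^Z^Z=>6^Z^Z^Z=>6^6^Z^Z=>6^6^6^Z=>6^6^6^6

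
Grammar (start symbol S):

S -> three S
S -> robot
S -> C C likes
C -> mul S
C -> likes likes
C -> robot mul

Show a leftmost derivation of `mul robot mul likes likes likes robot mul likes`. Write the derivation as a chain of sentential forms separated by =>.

S => C C likes => mul S C likes => mul C C likes C likes => mul robot mul C likes C likes => mul robot mul likes likes likes C likes => mul robot mul likes likes likes robot mul likes

S => C C likes   [S -> C C likes]
C C likes => mul S C likes   [C -> mul S]
mul S C likes => mul C C likes C likes   [S -> C C likes]
mul C C likes C likes => mul robot mul C likes C likes   [C -> robot mul]
mul robot mul C likes C likes => mul robot mul likes likes likes C likes   [C -> likes likes]
mul robot mul likes likes likes C likes => mul robot mul likes likes likes robot mul likes   [C -> robot mul]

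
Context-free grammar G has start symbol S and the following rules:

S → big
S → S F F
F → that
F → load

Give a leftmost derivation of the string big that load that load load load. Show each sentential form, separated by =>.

S => S F F => S F F F F => S F F F F F F => big F F F F F F => big that F F F F F => big that load F F F F => big that load that F F F => big that load that load F F => big that load that load load F => big that load that load load load

S => S F F   [S → S F F]
S F F => S F F F F   [S → S F F]
S F F F F => S F F F F F F   [S → S F F]
S F F F F F F => big F F F F F F   [S → big]
big F F F F F F => big that F F F F F   [F → that]
big that F F F F F => big that load F F F F   [F → load]
big that load F F F F => big that load that F F F   [F → that]
big that load that F F F => big that load that load F F   [F → load]
big that load that load F F => big that load that load load F   [F → load]
big that load that load load F => big that load that load load load   [F → load]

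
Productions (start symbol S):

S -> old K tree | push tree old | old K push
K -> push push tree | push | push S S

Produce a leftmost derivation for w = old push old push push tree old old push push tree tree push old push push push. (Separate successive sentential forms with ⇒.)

S ⇒ old K push   [S -> old K push]
old K push ⇒ old push S S push   [K -> push S S]
old push S S push ⇒ old push old K push S push   [S -> old K push]
old push old K push S push ⇒ old push old push S S push S push   [K -> push S S]
old push old push S S push S push ⇒ old push old push push tree old S push S push   [S -> push tree old]
old push old push push tree old S push S push ⇒ old push old push push tree old old K tree push S push   [S -> old K tree]
old push old push push tree old old K tree push S push ⇒ old push old push push tree old old push push tree tree push S push   [K -> push push tree]
old push old push push tree old old push push tree tree push S push ⇒ old push old push push tree old old push push tree tree push old K push push   [S -> old K push]
old push old push push tree old old push push tree tree push old K push push ⇒ old push old push push tree old old push push tree tree push old push push push   [K -> push]

S ⇒ old K push ⇒ old push S S push ⇒ old push old K push S push ⇒ old push old push S S push S push ⇒ old push old push push tree old S push S push ⇒ old push old push push tree old old K tree push S push ⇒ old push old push push tree old old push push tree tree push S push ⇒ old push old push push tree old old push push tree tree push old K push push ⇒ old push old push push tree old old push push tree tree push old push push push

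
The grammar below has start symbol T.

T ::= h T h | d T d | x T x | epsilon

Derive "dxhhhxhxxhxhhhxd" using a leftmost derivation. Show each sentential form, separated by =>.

T => dTd   [T ::= d T d]
dTd => dxTxd   [T ::= x T x]
dxTxd => dxhThxd   [T ::= h T h]
dxhThxd => dxhhThhxd   [T ::= h T h]
dxhhThhxd => dxhhhThhhxd   [T ::= h T h]
dxhhhThhhxd => dxhhhxTxhhhxd   [T ::= x T x]
dxhhhxTxhhhxd => dxhhhxhThxhhhxd   [T ::= h T h]
dxhhhxhThxhhhxd => dxhhhxhxTxhxhhhxd   [T ::= x T x]
dxhhhxhxTxhxhhhxd => dxhhhxhxxhxhhhxd   [T ::= epsilon]

T => dTd => dxTxd => dxhThxd => dxhhThhxd => dxhhhThhhxd => dxhhhxTxhhhxd => dxhhhxhThxhhhxd => dxhhhxhxTxhxhhhxd => dxhhhxhxxhxhhhxd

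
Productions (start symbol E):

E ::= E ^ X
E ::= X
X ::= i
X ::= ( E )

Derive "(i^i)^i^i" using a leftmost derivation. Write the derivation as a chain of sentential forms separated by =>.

E => E^X => E^X^X => X^X^X => (E)^X^X => (E^X)^X^X => (X^X)^X^X => (i^X)^X^X => (i^i)^X^X => (i^i)^i^X => (i^i)^i^i

E => E^X   [E ::= E ^ X]
E^X => E^X^X   [E ::= E ^ X]
E^X^X => X^X^X   [E ::= X]
X^X^X => (E)^X^X   [X ::= ( E )]
(E)^X^X => (E^X)^X^X   [E ::= E ^ X]
(E^X)^X^X => (X^X)^X^X   [E ::= X]
(X^X)^X^X => (i^X)^X^X   [X ::= i]
(i^X)^X^X => (i^i)^X^X   [X ::= i]
(i^i)^X^X => (i^i)^i^X   [X ::= i]
(i^i)^i^X => (i^i)^i^i   [X ::= i]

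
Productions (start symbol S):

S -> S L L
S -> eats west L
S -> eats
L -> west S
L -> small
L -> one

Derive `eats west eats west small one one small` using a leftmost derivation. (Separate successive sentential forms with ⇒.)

S ⇒ S L L ⇒ S L L L L ⇒ eats L L L L ⇒ eats west S L L L ⇒ eats west eats west L L L L ⇒ eats west eats west small L L L ⇒ eats west eats west small one L L ⇒ eats west eats west small one one L ⇒ eats west eats west small one one small

S ⇒ S L L   [S -> S L L]
S L L ⇒ S L L L L   [S -> S L L]
S L L L L ⇒ eats L L L L   [S -> eats]
eats L L L L ⇒ eats west S L L L   [L -> west S]
eats west S L L L ⇒ eats west eats west L L L L   [S -> eats west L]
eats west eats west L L L L ⇒ eats west eats west small L L L   [L -> small]
eats west eats west small L L L ⇒ eats west eats west small one L L   [L -> one]
eats west eats west small one L L ⇒ eats west eats west small one one L   [L -> one]
eats west eats west small one one L ⇒ eats west eats west small one one small   [L -> small]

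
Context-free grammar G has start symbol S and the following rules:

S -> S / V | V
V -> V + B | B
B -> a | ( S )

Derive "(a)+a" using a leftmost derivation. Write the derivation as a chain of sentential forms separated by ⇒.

S ⇒ V ⇒ V+B ⇒ B+B ⇒ (S)+B ⇒ (V)+B ⇒ (B)+B ⇒ (a)+B ⇒ (a)+a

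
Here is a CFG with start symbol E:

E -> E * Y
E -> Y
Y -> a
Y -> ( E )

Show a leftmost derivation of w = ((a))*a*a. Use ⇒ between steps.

E ⇒ E*Y ⇒ E*Y*Y ⇒ Y*Y*Y ⇒ (E)*Y*Y ⇒ (Y)*Y*Y ⇒ ((E))*Y*Y ⇒ ((Y))*Y*Y ⇒ ((a))*Y*Y ⇒ ((a))*a*Y ⇒ ((a))*a*a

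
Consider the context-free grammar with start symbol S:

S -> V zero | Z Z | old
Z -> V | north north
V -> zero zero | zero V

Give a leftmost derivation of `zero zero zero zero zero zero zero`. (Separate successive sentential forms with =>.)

S => V zero   [S -> V zero]
V zero => zero V zero   [V -> zero V]
zero V zero => zero zero V zero   [V -> zero V]
zero zero V zero => zero zero zero V zero   [V -> zero V]
zero zero zero V zero => zero zero zero zero V zero   [V -> zero V]
zero zero zero zero V zero => zero zero zero zero zero zero zero   [V -> zero zero]

S => V zero => zero V zero => zero zero V zero => zero zero zero V zero => zero zero zero zero V zero => zero zero zero zero zero zero zero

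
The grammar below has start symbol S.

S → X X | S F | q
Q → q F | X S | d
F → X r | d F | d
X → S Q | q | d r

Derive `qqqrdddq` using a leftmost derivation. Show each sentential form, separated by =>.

S => XX   [S → X X]
XX => SQX   [X → S Q]
SQX => SFQX   [S → S F]
SFQX => SFFQX   [S → S F]
SFFQX => SFFFQX   [S → S F]
SFFFQX => XXFFFQX   [S → X X]
XXFFFQX => qXFFFQX   [X → q]
qXFFFQX => qqFFFQX   [X → q]
qqFFFQX => qqXrFFQX   [F → X r]
qqXrFFQX => qqqrFFQX   [X → q]
qqqrFFQX => qqqrdFQX   [F → d]
qqqrdFQX => qqqrddQX   [F → d]
qqqrddQX => qqqrdddX   [Q → d]
qqqrdddX => qqqrdddq   [X → q]

S=>XX=>SQX=>SFQX=>SFFQX=>SFFFQX=>XXFFFQX=>qXFFFQX=>qqFFFQX=>qqXrFFQX=>qqqrFFQX=>qqqrdFQX=>qqqrddQX=>qqqrdddX=>qqqrdddq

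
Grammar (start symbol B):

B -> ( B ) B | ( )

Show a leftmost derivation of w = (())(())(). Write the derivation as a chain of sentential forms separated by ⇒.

B ⇒ (B)B   [B -> ( B ) B]
(B)B ⇒ (())B   [B -> ( )]
(())B ⇒ (())(B)B   [B -> ( B ) B]
(())(B)B ⇒ (())(())B   [B -> ( )]
(())(())B ⇒ (())(())()   [B -> ( )]

B⇒(B)B⇒(())B⇒(())(B)B⇒(())(())B⇒(())(())()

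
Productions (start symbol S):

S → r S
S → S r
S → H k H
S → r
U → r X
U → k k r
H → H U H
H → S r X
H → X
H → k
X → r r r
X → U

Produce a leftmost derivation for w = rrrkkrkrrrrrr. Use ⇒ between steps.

S⇒rS⇒rSr⇒rHkHr⇒rXkHr⇒rUkHr⇒rrXkHr⇒rrUkHr⇒rrrXkHr⇒rrrUkHr⇒rrrkkrkHr⇒rrrkkrkSrXr⇒rrrkkrkrrXr⇒rrrkkrkrrrrrr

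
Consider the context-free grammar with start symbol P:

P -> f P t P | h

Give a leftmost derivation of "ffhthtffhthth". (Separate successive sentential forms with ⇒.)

P ⇒ fPtP   [P -> f P t P]
fPtP ⇒ ffPtPtP   [P -> f P t P]
ffPtPtP ⇒ ffhtPtP   [P -> h]
ffhtPtP ⇒ ffhthtP   [P -> h]
ffhthtP ⇒ ffhthtfPtP   [P -> f P t P]
ffhthtfPtP ⇒ ffhthtffPtPtP   [P -> f P t P]
ffhthtffPtPtP ⇒ ffhthtffhtPtP   [P -> h]
ffhthtffhtPtP ⇒ ffhthtffhthtP   [P -> h]
ffhthtffhthtP ⇒ ffhthtffhthth   [P -> h]

P⇒fPtP⇒ffPtPtP⇒ffhtPtP⇒ffhthtP⇒ffhthtfPtP⇒ffhthtffPtPtP⇒ffhthtffhtPtP⇒ffhthtffhthtP⇒ffhthtffhthth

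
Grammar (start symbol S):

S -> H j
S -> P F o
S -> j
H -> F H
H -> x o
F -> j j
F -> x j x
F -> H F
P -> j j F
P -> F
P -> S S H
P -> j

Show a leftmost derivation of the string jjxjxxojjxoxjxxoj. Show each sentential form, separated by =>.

S=>Hj=>FHj=>HFHj=>FHFHj=>jjHFHj=>jjFHFHj=>jjHFHFHj=>jjFHFHFHj=>jjxjxHFHFHj=>jjxjxxoFHFHj=>jjxjxxojjHFHj=>jjxjxxojjxoFHj=>jjxjxxojjxoxjxHj=>jjxjxxojjxoxjxxoj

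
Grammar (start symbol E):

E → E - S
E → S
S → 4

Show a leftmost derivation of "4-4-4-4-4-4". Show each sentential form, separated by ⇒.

E ⇒ E-S   [E → E - S]
E-S ⇒ E-S-S   [E → E - S]
E-S-S ⇒ E-S-S-S   [E → E - S]
E-S-S-S ⇒ E-S-S-S-S   [E → E - S]
E-S-S-S-S ⇒ E-S-S-S-S-S   [E → E - S]
E-S-S-S-S-S ⇒ S-S-S-S-S-S   [E → S]
S-S-S-S-S-S ⇒ 4-S-S-S-S-S   [S → 4]
4-S-S-S-S-S ⇒ 4-4-S-S-S-S   [S → 4]
4-4-S-S-S-S ⇒ 4-4-4-S-S-S   [S → 4]
4-4-4-S-S-S ⇒ 4-4-4-4-S-S   [S → 4]
4-4-4-4-S-S ⇒ 4-4-4-4-4-S   [S → 4]
4-4-4-4-4-S ⇒ 4-4-4-4-4-4   [S → 4]

E⇒E-S⇒E-S-S⇒E-S-S-S⇒E-S-S-S-S⇒E-S-S-S-S-S⇒S-S-S-S-S-S⇒4-S-S-S-S-S⇒4-4-S-S-S-S⇒4-4-4-S-S-S⇒4-4-4-4-S-S⇒4-4-4-4-4-S⇒4-4-4-4-4-4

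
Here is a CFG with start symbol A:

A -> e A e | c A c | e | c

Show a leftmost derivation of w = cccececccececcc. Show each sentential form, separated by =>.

A => cAc => ccAcc => cccAccc => ccceAeccc => cccecAceccc => ccceceAececcc => cccececAcececcc => cccececccececcc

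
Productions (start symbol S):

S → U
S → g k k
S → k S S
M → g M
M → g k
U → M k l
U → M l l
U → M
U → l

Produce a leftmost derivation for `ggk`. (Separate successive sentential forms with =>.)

S => U   [S → U]
U => M   [U → M]
M => gM   [M → g M]
gM => ggk   [M → g k]

S => U => M => gM => ggk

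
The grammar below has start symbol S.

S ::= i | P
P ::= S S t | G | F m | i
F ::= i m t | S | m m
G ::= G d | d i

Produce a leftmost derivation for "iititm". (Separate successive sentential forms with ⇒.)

S ⇒ P   [S ::= P]
P ⇒ Fm   [P ::= F m]
Fm ⇒ Sm   [F ::= S]
Sm ⇒ Pm   [S ::= P]
Pm ⇒ SStm   [P ::= S S t]
SStm ⇒ PStm   [S ::= P]
PStm ⇒ SStStm   [P ::= S S t]
SStStm ⇒ iStStm   [S ::= i]
iStStm ⇒ iitStm   [S ::= i]
iitStm ⇒ iititm   [S ::= i]

S ⇒ P ⇒ Fm ⇒ Sm ⇒ Pm ⇒ SStm ⇒ PStm ⇒ SStStm ⇒ iStStm ⇒ iitStm ⇒ iititm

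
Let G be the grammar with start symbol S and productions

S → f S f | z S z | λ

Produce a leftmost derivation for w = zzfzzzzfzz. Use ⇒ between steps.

S ⇒ zSz ⇒ zzSzz ⇒ zzfSfzz ⇒ zzfzSzfzz ⇒ zzfzzSzzfzz ⇒ zzfzzzzfzz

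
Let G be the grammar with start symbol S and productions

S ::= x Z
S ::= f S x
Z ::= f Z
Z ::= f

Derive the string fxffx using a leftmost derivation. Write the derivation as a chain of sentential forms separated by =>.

S => fSx => fxZx => fxfZx => fxffx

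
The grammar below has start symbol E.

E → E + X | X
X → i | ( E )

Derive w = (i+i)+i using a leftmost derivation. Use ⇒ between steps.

E ⇒ E+X   [E → E + X]
E+X ⇒ X+X   [E → X]
X+X ⇒ (E)+X   [X → ( E )]
(E)+X ⇒ (E+X)+X   [E → E + X]
(E+X)+X ⇒ (X+X)+X   [E → X]
(X+X)+X ⇒ (i+X)+X   [X → i]
(i+X)+X ⇒ (i+i)+X   [X → i]
(i+i)+X ⇒ (i+i)+i   [X → i]

E ⇒ E+X ⇒ X+X ⇒ (E)+X ⇒ (E+X)+X ⇒ (X+X)+X ⇒ (i+X)+X ⇒ (i+i)+X ⇒ (i+i)+i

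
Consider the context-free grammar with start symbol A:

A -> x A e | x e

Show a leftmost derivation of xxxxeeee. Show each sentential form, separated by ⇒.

A ⇒ xAe   [A -> x A e]
xAe ⇒ xxAee   [A -> x A e]
xxAee ⇒ xxxAeee   [A -> x A e]
xxxAeee ⇒ xxxxeeee   [A -> x e]

A⇒xAe⇒xxAee⇒xxxAeee⇒xxxxeeee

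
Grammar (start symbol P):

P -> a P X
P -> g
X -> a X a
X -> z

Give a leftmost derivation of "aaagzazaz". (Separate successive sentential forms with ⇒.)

P⇒aPX⇒aaPXX⇒aaaPXXX⇒aaagXXX⇒aaagzXX⇒aaagzaXaX⇒aaagzazaX⇒aaagzazaz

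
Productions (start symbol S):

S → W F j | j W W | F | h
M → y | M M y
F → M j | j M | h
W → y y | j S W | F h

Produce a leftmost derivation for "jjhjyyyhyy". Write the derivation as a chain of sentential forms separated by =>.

S => jWW => jjSWW => jjhWW => jjhFhW => jjhjMhW => jjhjMMyhW => jjhjyMyhW => jjhjyyyhW => jjhjyyyhyy

S => jWW   [S → j W W]
jWW => jjSWW   [W → j S W]
jjSWW => jjhWW   [S → h]
jjhWW => jjhFhW   [W → F h]
jjhFhW => jjhjMhW   [F → j M]
jjhjMhW => jjhjMMyhW   [M → M M y]
jjhjMMyhW => jjhjyMyhW   [M → y]
jjhjyMyhW => jjhjyyyhW   [M → y]
jjhjyyyhW => jjhjyyyhyy   [W → y y]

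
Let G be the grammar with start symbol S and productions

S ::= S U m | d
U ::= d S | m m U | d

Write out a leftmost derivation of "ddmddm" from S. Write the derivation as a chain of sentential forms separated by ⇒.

S⇒SUm⇒SUmUm⇒dUmUm⇒ddmUm⇒ddmdSm⇒ddmddm

S ⇒ SUm   [S ::= S U m]
SUm ⇒ SUmUm   [S ::= S U m]
SUmUm ⇒ dUmUm   [S ::= d]
dUmUm ⇒ ddmUm   [U ::= d]
ddmUm ⇒ ddmdSm   [U ::= d S]
ddmdSm ⇒ ddmddm   [S ::= d]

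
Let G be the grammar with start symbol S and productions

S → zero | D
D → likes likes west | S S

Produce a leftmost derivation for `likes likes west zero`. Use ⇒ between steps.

S ⇒ D ⇒ S S ⇒ D S ⇒ likes likes west S ⇒ likes likes west zero

S ⇒ D   [S → D]
D ⇒ S S   [D → S S]
S S ⇒ D S   [S → D]
D S ⇒ likes likes west S   [D → likes likes west]
likes likes west S ⇒ likes likes west zero   [S → zero]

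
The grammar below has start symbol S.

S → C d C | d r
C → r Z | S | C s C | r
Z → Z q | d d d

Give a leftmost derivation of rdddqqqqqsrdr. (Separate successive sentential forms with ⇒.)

S⇒CdC⇒CsCdC⇒rZsCdC⇒rZqsCdC⇒rZqqsCdC⇒rZqqqsCdC⇒rZqqqqsCdC⇒rZqqqqqsCdC⇒rdddqqqqqsCdC⇒rdddqqqqqsrdC⇒rdddqqqqqsrdr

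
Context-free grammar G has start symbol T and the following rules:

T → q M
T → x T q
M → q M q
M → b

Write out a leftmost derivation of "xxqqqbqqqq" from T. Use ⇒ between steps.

T ⇒ xTq   [T → x T q]
xTq ⇒ xxTqq   [T → x T q]
xxTqq ⇒ xxqMqq   [T → q M]
xxqMqq ⇒ xxqqMqqq   [M → q M q]
xxqqMqqq ⇒ xxqqqMqqqq   [M → q M q]
xxqqqMqqqq ⇒ xxqqqbqqqq   [M → b]

T⇒xTq⇒xxTqq⇒xxqMqq⇒xxqqMqqq⇒xxqqqMqqqq⇒xxqqqbqqqq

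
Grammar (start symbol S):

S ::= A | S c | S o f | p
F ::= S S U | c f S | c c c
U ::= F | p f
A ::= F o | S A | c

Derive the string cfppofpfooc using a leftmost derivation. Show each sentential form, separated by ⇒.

S ⇒ Sc   [S ::= S c]
Sc ⇒ Ac   [S ::= A]
Ac ⇒ Foc   [A ::= F o]
Foc ⇒ cfSoc   [F ::= c f S]
cfSoc ⇒ cfAoc   [S ::= A]
cfAoc ⇒ cfFooc   [A ::= F o]
cfFooc ⇒ cfSSUooc   [F ::= S S U]
cfSSUooc ⇒ cfpSUooc   [S ::= p]
cfpSUooc ⇒ cfpSofUooc   [S ::= S o f]
cfpSofUooc ⇒ cfppofUooc   [S ::= p]
cfppofUooc ⇒ cfppofpfooc   [U ::= p f]

S ⇒ Sc ⇒ Ac ⇒ Foc ⇒ cfSoc ⇒ cfAoc ⇒ cfFooc ⇒ cfSSUooc ⇒ cfpSUooc ⇒ cfpSofUooc ⇒ cfppofUooc ⇒ cfppofpfooc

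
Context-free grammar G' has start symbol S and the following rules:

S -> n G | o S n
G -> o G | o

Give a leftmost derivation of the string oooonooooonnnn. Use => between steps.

S=>oSn=>ooSnn=>oooSnnn=>ooooSnnnn=>oooonGnnnn=>oooonoGnnnn=>oooonooGnnnn=>oooonoooGnnnn=>oooonooooGnnnn=>oooonooooonnnn

S => oSn   [S -> o S n]
oSn => ooSnn   [S -> o S n]
ooSnn => oooSnnn   [S -> o S n]
oooSnnn => ooooSnnnn   [S -> o S n]
ooooSnnnn => oooonGnnnn   [S -> n G]
oooonGnnnn => oooonoGnnnn   [G -> o G]
oooonoGnnnn => oooonooGnnnn   [G -> o G]
oooonooGnnnn => oooonoooGnnnn   [G -> o G]
oooonoooGnnnn => oooonooooGnnnn   [G -> o G]
oooonooooGnnnn => oooonooooonnnn   [G -> o]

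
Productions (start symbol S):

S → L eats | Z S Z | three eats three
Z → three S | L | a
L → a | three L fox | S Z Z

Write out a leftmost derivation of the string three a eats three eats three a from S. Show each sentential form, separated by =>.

S => Z S Z => three S S Z => three L eats S Z => three a eats S Z => three a eats three eats three Z => three a eats three eats three a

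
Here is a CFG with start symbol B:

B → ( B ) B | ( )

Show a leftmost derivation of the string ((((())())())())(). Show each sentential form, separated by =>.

B=>(B)B=>((B)B)B=>(((B)B)B)B=>((((B)B)B)B)B=>((((())B)B)B)B=>((((())())B)B)B=>((((())())())B)B=>((((())())())())B=>((((())())())())()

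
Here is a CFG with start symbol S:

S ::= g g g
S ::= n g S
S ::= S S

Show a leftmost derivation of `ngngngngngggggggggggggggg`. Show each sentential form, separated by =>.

S=>SS=>SSS=>ngSSS=>ngngSSS=>ngngngSSS=>ngngngSSSS=>ngngngSSSSS=>ngngngngSSSSS=>ngngngngngSSSSS=>ngngngngnggggSSSS=>ngngngngngggggggSSS=>ngngngngnggggggggggSS=>ngngngngngggggggggggggS=>ngngngngngggggggggggggggg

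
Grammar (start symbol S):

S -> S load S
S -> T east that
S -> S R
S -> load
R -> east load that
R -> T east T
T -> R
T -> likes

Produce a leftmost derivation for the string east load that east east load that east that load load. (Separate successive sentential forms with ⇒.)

S ⇒ S load S   [S -> S load S]
S load S ⇒ T east that load S   [S -> T east that]
T east that load S ⇒ R east that load S   [T -> R]
R east that load S ⇒ T east T east that load S   [R -> T east T]
T east T east that load S ⇒ R east T east that load S   [T -> R]
R east T east that load S ⇒ east load that east T east that load S   [R -> east load that]
east load that east T east that load S ⇒ east load that east R east that load S   [T -> R]
east load that east R east that load S ⇒ east load that east east load that east that load S   [R -> east load that]
east load that east east load that east that load S ⇒ east load that east east load that east that load load   [S -> load]

S ⇒ S load S ⇒ T east that load S ⇒ R east that load S ⇒ T east T east that load S ⇒ R east T east that load S ⇒ east load that east T east that load S ⇒ east load that east R east that load S ⇒ east load that east east load that east that load S ⇒ east load that east east load that east that load load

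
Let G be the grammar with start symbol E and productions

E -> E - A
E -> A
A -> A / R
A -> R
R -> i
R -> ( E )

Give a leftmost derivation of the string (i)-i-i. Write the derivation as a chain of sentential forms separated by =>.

E => E-A   [E -> E - A]
E-A => E-A-A   [E -> E - A]
E-A-A => A-A-A   [E -> A]
A-A-A => R-A-A   [A -> R]
R-A-A => (E)-A-A   [R -> ( E )]
(E)-A-A => (A)-A-A   [E -> A]
(A)-A-A => (R)-A-A   [A -> R]
(R)-A-A => (i)-A-A   [R -> i]
(i)-A-A => (i)-R-A   [A -> R]
(i)-R-A => (i)-i-A   [R -> i]
(i)-i-A => (i)-i-R   [A -> R]
(i)-i-R => (i)-i-i   [R -> i]

E => E-A => E-A-A => A-A-A => R-A-A => (E)-A-A => (A)-A-A => (R)-A-A => (i)-A-A => (i)-R-A => (i)-i-A => (i)-i-R => (i)-i-i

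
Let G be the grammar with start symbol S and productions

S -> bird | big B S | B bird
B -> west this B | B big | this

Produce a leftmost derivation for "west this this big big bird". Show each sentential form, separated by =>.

S => B bird => B big bird => B big big bird => west this B big big bird => west this this big big bird

S => B bird   [S -> B bird]
B bird => B big bird   [B -> B big]
B big bird => B big big bird   [B -> B big]
B big big bird => west this B big big bird   [B -> west this B]
west this B big big bird => west this this big big bird   [B -> this]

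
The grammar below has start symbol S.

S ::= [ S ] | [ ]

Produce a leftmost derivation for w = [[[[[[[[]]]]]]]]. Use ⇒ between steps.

S ⇒ [S]   [S ::= [ S ]]
[S] ⇒ [[S]]   [S ::= [ S ]]
[[S]] ⇒ [[[S]]]   [S ::= [ S ]]
[[[S]]] ⇒ [[[[S]]]]   [S ::= [ S ]]
[[[[S]]]] ⇒ [[[[[S]]]]]   [S ::= [ S ]]
[[[[[S]]]]] ⇒ [[[[[[S]]]]]]   [S ::= [ S ]]
[[[[[[S]]]]]] ⇒ [[[[[[[S]]]]]]]   [S ::= [ S ]]
[[[[[[[S]]]]]]] ⇒ [[[[[[[[]]]]]]]]   [S ::= [ ]]

S⇒[S]⇒[[S]]⇒[[[S]]]⇒[[[[S]]]]⇒[[[[[S]]]]]⇒[[[[[[S]]]]]]⇒[[[[[[[S]]]]]]]⇒[[[[[[[[]]]]]]]]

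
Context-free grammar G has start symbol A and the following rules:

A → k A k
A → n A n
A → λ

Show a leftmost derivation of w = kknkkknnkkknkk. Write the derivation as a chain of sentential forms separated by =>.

A => kAk => kkAkk => kknAnkk => kknkAknkk => kknkkAkknkk => kknkkkAkkknkk => kknkkknAnkkknkk => kknkkknnkkknkk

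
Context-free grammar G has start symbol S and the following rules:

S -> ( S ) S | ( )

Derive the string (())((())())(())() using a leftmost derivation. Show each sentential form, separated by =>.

S=>(S)S=>(())S=>(())(S)S=>(())((S)S)S=>(())((())S)S=>(())((())())S=>(())((())())(S)S=>(())((())())(())S=>(())((())())(())()

S => (S)S   [S -> ( S ) S]
(S)S => (())S   [S -> ( )]
(())S => (())(S)S   [S -> ( S ) S]
(())(S)S => (())((S)S)S   [S -> ( S ) S]
(())((S)S)S => (())((())S)S   [S -> ( )]
(())((())S)S => (())((())())S   [S -> ( )]
(())((())())S => (())((())())(S)S   [S -> ( S ) S]
(())((())())(S)S => (())((())())(())S   [S -> ( )]
(())((())())(())S => (())((())())(())()   [S -> ( )]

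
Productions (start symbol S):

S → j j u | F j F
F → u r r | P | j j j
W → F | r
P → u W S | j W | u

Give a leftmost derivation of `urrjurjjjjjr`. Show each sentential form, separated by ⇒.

S ⇒ FjF   [S → F j F]
FjF ⇒ urrjF   [F → u r r]
urrjF ⇒ urrjP   [F → P]
urrjP ⇒ urrjuWS   [P → u W S]
urrjuWS ⇒ urrjurS   [W → r]
urrjurS ⇒ urrjurFjF   [S → F j F]
urrjurFjF ⇒ urrjurjjjjF   [F → j j j]
urrjurjjjjF ⇒ urrjurjjjjP   [F → P]
urrjurjjjjP ⇒ urrjurjjjjjW   [P → j W]
urrjurjjjjjW ⇒ urrjurjjjjjr   [W → r]

S⇒FjF⇒urrjF⇒urrjP⇒urrjuWS⇒urrjurS⇒urrjurFjF⇒urrjurjjjjF⇒urrjurjjjjP⇒urrjurjjjjjW⇒urrjurjjjjjr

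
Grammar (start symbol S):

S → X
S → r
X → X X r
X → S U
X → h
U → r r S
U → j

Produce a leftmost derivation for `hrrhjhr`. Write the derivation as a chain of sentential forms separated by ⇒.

S⇒X⇒XXr⇒SUXr⇒XUXr⇒hUXr⇒hrrSXr⇒hrrXXr⇒hrrSUXr⇒hrrXUXr⇒hrrhUXr⇒hrrhjXr⇒hrrhjhr

S ⇒ X   [S → X]
X ⇒ XXr   [X → X X r]
XXr ⇒ SUXr   [X → S U]
SUXr ⇒ XUXr   [S → X]
XUXr ⇒ hUXr   [X → h]
hUXr ⇒ hrrSXr   [U → r r S]
hrrSXr ⇒ hrrXXr   [S → X]
hrrXXr ⇒ hrrSUXr   [X → S U]
hrrSUXr ⇒ hrrXUXr   [S → X]
hrrXUXr ⇒ hrrhUXr   [X → h]
hrrhUXr ⇒ hrrhjXr   [U → j]
hrrhjXr ⇒ hrrhjhr   [X → h]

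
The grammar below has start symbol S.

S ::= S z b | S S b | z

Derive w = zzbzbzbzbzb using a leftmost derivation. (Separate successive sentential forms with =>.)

S => SSb => SSbSb => SSbSbSb => SzbSbSbSb => SzbzbSbSbSb => zzbzbSbSbSb => zzbzbzbSbSb => zzbzbzbzbSb => zzbzbzbzbzb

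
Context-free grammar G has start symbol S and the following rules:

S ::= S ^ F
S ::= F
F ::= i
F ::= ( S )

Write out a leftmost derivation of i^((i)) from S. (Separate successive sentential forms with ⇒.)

S ⇒ S^F ⇒ F^F ⇒ i^F ⇒ i^(S) ⇒ i^(F) ⇒ i^((S)) ⇒ i^((F)) ⇒ i^((i))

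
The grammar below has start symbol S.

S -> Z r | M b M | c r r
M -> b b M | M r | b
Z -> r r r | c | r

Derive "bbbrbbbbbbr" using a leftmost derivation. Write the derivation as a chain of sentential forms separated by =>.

S => MbM   [S -> M b M]
MbM => MrbM   [M -> M r]
MrbM => bbMrbM   [M -> b b M]
bbMrbM => bbbrbM   [M -> b]
bbbrbM => bbbrbMr   [M -> M r]
bbbrbMr => bbbrbbbMr   [M -> b b M]
bbbrbbbMr => bbbrbbbbbMr   [M -> b b M]
bbbrbbbbbMr => bbbrbbbbbbr   [M -> b]

S => MbM => MrbM => bbMrbM => bbbrbM => bbbrbMr => bbbrbbbMr => bbbrbbbbbMr => bbbrbbbbbbr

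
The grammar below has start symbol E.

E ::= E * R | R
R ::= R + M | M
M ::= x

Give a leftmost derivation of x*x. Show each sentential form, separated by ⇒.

E ⇒ E*R   [E ::= E * R]
E*R ⇒ R*R   [E ::= R]
R*R ⇒ M*R   [R ::= M]
M*R ⇒ x*R   [M ::= x]
x*R ⇒ x*M   [R ::= M]
x*M ⇒ x*x   [M ::= x]

E ⇒ E*R ⇒ R*R ⇒ M*R ⇒ x*R ⇒ x*M ⇒ x*x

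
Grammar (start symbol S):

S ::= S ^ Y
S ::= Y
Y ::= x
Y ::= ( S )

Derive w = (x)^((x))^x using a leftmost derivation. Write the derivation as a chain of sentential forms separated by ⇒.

S ⇒ S^Y   [S ::= S ^ Y]
S^Y ⇒ S^Y^Y   [S ::= S ^ Y]
S^Y^Y ⇒ Y^Y^Y   [S ::= Y]
Y^Y^Y ⇒ (S)^Y^Y   [Y ::= ( S )]
(S)^Y^Y ⇒ (Y)^Y^Y   [S ::= Y]
(Y)^Y^Y ⇒ (x)^Y^Y   [Y ::= x]
(x)^Y^Y ⇒ (x)^(S)^Y   [Y ::= ( S )]
(x)^(S)^Y ⇒ (x)^(Y)^Y   [S ::= Y]
(x)^(Y)^Y ⇒ (x)^((S))^Y   [Y ::= ( S )]
(x)^((S))^Y ⇒ (x)^((Y))^Y   [S ::= Y]
(x)^((Y))^Y ⇒ (x)^((x))^Y   [Y ::= x]
(x)^((x))^Y ⇒ (x)^((x))^x   [Y ::= x]

S ⇒ S^Y ⇒ S^Y^Y ⇒ Y^Y^Y ⇒ (S)^Y^Y ⇒ (Y)^Y^Y ⇒ (x)^Y^Y ⇒ (x)^(S)^Y ⇒ (x)^(Y)^Y ⇒ (x)^((S))^Y ⇒ (x)^((Y))^Y ⇒ (x)^((x))^Y ⇒ (x)^((x))^x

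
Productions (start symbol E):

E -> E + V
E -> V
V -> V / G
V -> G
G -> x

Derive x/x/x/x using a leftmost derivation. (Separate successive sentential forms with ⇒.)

E ⇒ V ⇒ V/G ⇒ V/G/G ⇒ V/G/G/G ⇒ G/G/G/G ⇒ x/G/G/G ⇒ x/x/G/G ⇒ x/x/x/G ⇒ x/x/x/x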